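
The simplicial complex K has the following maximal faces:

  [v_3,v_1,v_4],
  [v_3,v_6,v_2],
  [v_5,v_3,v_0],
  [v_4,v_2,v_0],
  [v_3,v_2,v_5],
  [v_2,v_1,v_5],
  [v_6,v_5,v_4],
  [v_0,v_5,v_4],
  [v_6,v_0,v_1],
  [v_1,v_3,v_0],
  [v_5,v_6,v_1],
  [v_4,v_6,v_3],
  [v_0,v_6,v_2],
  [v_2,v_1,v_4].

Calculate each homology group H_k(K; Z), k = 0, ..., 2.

Take the total order v_0 < v_1 < v_2 < v_3 < v_4 < v_5 < v_6 on the vertex set. Then K (dimension 2) consists of the simplices:

  0-simplices (7): [v_0], [v_1], [v_2], [v_3], [v_4], [v_5], [v_6]
  1-simplices (21): (21 of them)
  2-simplices (14): (14 of them)

so the chain groups are C_0 ≅ Z^7, C_1 ≅ Z^21, C_2 ≅ Z^14.

∂_1: C_1 → C_0 sends each edge [p,q] (with p < q) to q − p. For instance
  ∂[v_0,v_3] = [v_3] − [v_0].
The 7×21 boundary matrix has rank 6 and Smith normal form diag(1,1,1,1,1,1).

The boundary map ∂_2: C_2 → C_1 sends each 2-simplex [p,q,r] to [q,r] − [p,r] + [p,q]. For instance
  ∂[v_0,v_2,v_4] = [v_2,v_4] − [v_0,v_4] + [v_0,v_2],
  ∂[v_4,v_5,v_6] = [v_5,v_6] − [v_4,v_6] + [v_4,v_5].
The resulting 21×14 matrix has rank 13, and its Smith normal form has invariant factors (1,1,1,1,1,1,1,1,1,1,1,1,1).

From H_k ≅ ker(∂_k) / im(∂_{k+1}) we obtain:

  H_0: rank C_0 − rank ∂_1 = 7 − 6 = 1, and the invariant factors of ∂_1 are all 1, so H_0 ≅ Z.
  H_1: rank ker ∂_1 − rank ∂_2 = (21 − 6) − 13 = 2, and the invariant factors of ∂_2 are all 1, so H_1 ≅ Z^2.
  H_2: rank ker ∂_2 − rank ∂_3 = (14 − 13) − 0 = 1, and there is no ∂_3, so H_2 ≅ Z.

(K is a triangulation of the torus T^2.)

H_0 = Z,  H_1 = Z^2,  H_2 = Z.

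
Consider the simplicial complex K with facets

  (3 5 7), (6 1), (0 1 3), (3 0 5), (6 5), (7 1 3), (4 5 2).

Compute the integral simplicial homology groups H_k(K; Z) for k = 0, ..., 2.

H_0 ≅ Z,  H_1 ≅ Z,  H_2 = 0.

Order the vertices as 0 < 1 < 2 < 3 < 4 < 5 < 6 < 7. Listing each simplex with vertices in this order, K has dimension 2 with simplices:

  0-simplices (8): [0], [1], [2], [3], [4], [5], [6], [7]
  1-simplices (13): [0,1], [0,3], [0,5], [1,3], [1,6], [1,7], [2,4], [2,5], [3,5], [3,7], [4,5], [5,6], [5,7]
  2-simplices (5): [0,1,3], [0,3,5], [1,3,7], [2,4,5], [3,5,7]

Hence C_0 ≅ Z^8, C_1 ≅ Z^13, C_2 ≅ Z^5.

Boundary ∂_1: C_1 → C_0 maps an edge to its endpoints' difference, ∂[p,q] = q − p. For instance
  ∂[1,7] = [7] − [1].
The resulting 8×13 matrix has rank 7, and its Smith normal form has invariant factors (1,1,1,1,1,1,1).

The boundary map ∂_2: C_2 → C_1 acts by ∂[p,q,r] = [q,r] − [p,r] + [p,q]. For instance
  ∂[0,1,3] = [1,3] − [0,3] + [0,1],
  ∂[0,3,5] = [3,5] − [0,5] + [0,3].
As a 13×5 matrix over Z this has rank 5, with invariant factors (1,1,1,1,1).

Reading off H_k = ker ∂_k / im ∂_{k+1}:

  H_0: rank C_0 − rank ∂_1 = 8 − 7 = 1, and the invariant factors of ∂_1 are all 1, so H_0 ≅ Z.
  H_1: rank ker ∂_1 − rank ∂_2 = (13 − 7) − 5 = 1, and the invariant factors of ∂_2 are all 1, so H_1 ≅ Z.
  H_2: rank ker ∂_2 − rank ∂_3 = (5 − 5) − 0 = 0, and there is no ∂_3, so H_2 ≅ 0.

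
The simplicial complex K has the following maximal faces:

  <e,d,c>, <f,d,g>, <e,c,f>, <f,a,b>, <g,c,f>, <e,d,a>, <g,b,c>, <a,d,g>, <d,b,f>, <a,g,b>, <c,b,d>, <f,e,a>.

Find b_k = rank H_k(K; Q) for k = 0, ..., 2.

K has 7 vertices, 18 edges, 12 triangles.
rank ∂_0 = 0, rank ∂_1 = 6 ⇒ b_0 = 7 − 0 − 6 = 1; all invariant factors of ∂_1 are 1 so no torsion. So H_0 ≅ Z.
rank ∂_1 = 6, rank ∂_2 = 12 ⇒ b_1 = 18 − 6 − 12 = 0; ∂_2 has invariant factor(s) [2] giving torsion. So H_1 ≅ Z_2.
rank ∂_2 = 12, rank ∂_3 = 0 ⇒ b_2 = 12 − 12 − 0 = 0. So H_2 ≅ 0.

b_0 = 1, b_1 = 0, b_2 = 0.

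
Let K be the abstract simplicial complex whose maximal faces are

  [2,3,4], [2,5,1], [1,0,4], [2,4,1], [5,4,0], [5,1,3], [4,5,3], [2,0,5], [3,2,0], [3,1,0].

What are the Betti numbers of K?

b_0 = 1, b_1 = 0, b_2 = 0.

We work with the vertex ordering 0 < 1 < 2 < 3 < 4 < 5. The simplices of K, each written with vertices in increasing order, are:

  0-simplices (6): [0], [1], [2], [3], [4], [5]
  1-simplices (15): [0,1], [0,2], [0,3], [0,4], [0,5], [1,2], [1,3], [1,4], [1,5], [2,3], [2,4], [2,5], [3,4], [3,5], [4,5]
  2-simplices (10): [0,1,3], [0,1,4], [0,2,3], [0,2,5], [0,4,5], [1,2,4], [1,2,5], [1,3,5], [2,3,4], [3,4,5]

giving chain groups C_0 ≅ Z^6, C_1 ≅ Z^15, C_2 ≅ Z^10.

The boundary map ∂_1: C_1 → C_0 sends each edge [p,q] (with p < q) to q − p. For instance
  ∂[4,5] = [5] − [4].
The resulting 6×15 matrix has rank 5, and its Smith normal form has invariant factors (1,1,1,1,1).

∂_2: C_2 → C_1 maps a triangle to the signed sum of its edges. For instance
  ∂[0,2,5] = [2,5] − [0,5] + [0,2],
  ∂[3,4,5] = [4,5] − [3,5] + [3,4].
This gives a 15×10 integer matrix of rank 10; reducing to Smith normal form yields diagonal entries (1,1,1,1,1,1,1,1,1,2).

Computing H_k = (kernel of ∂_k) / (image of ∂_{k+1}):

  H_0: rank C_0 − rank ∂_1 = 6 − 5 = 1, and the invariant factors of ∂_1 are all 1, so H_0 = Z.
  H_1: rank ker ∂_1 − rank ∂_2 = (15 − 5) − 10 = 0, and ∂_2 has invariant factor 2 > 1, so H_1 = Z/2Z.
  H_2: rank ker ∂_2 − rank ∂_3 = (10 − 10) − 0 = 0, and there is no ∂_3, so H_2 = 0.

As a check, the Euler characteristic is 6 − 15 + 10 = 1, which agrees with 1 − 0 + 0 = 1.

Hence the Betti numbers are b_0 = 1, b_1 = 0, b_2 = 0.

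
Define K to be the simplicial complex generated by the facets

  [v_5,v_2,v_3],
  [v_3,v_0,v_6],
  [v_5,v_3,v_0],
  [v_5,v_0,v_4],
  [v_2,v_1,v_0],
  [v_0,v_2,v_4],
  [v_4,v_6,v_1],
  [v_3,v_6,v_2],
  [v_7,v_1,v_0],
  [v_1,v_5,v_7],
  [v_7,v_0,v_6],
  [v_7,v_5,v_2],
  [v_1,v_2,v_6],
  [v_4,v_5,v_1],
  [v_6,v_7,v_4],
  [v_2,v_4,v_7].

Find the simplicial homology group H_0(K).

K has 8 vertices, 24 edges, 16 triangles.
rank ∂_0 = 0, rank ∂_1 = 7 ⇒ b_0 = 8 − 0 − 7 = 1; all invariant factors of ∂_1 are 1 so no torsion. So H_0 ≅ Z.

H_0 = Z.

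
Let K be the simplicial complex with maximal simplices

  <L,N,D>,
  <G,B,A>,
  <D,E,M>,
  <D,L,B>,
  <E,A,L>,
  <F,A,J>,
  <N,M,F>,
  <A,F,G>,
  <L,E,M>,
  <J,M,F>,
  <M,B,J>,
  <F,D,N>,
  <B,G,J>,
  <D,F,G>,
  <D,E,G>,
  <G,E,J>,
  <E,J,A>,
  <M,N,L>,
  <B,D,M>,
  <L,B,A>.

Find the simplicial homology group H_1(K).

H_1 = Z ⊕ Z/2.

Take the total order A < B < D < E < F < G < J < L < M < N on the vertex set. Then K (dimension 2) consists of the simplices:

  0-simplices (10): A, B, D, E, F, G, J, L, M, N
  1-simplices (30): AB, AE, AF, AG, AJ, AL, BD, BG, BJ, BL, BM, DE, DF, DG, DL, DM, DN, EG, EJ, EL, EM, FG, FJ, FM, FN, GJ, JM, LM, LN, MN
  2-simplices (20): ABG, ABL, AEJ, AEL, AFG, AFJ, BDL, BDM, BGJ, BJM, DEG, DEM, DFG, DFN, DLN, EGJ, ELM, FJM, FMN, LMN

so the chain groups are C_0 ≅ Z^10, C_1 ≅ Z^30, C_2 ≅ Z^20.

∂_1: C_1 → C_0 is given by ∂[p,q] = [q] − [p]. For instance
  ∂AG = G − A.
The resulting 10×30 matrix has rank 9, and its Smith normal form has invariant factors (1,1,1,1,1,1,1,1,1).

Boundary ∂_2: C_2 → C_1 acts by ∂[p,q,r] = [q,r] − [p,r] + [p,q]. For instance
  ∂ELM = LM − EM + EL,
  ∂AFJ = FJ − AJ + AF.
The 30×20 boundary matrix has rank 20 and Smith normal form diag(1,1,1,1,1,1,1,1,1,1,1,1,1,1,1,1,1,1,1,2).

Reading off H_k = ker ∂_k / im ∂_{k+1}:

  H_1: rank ker ∂_1 − rank ∂_2 = (30 − 9) − 20 = 1, and ∂_2 has invariant factor 2 > 1, so H_1 = Z ⊕ Z/2.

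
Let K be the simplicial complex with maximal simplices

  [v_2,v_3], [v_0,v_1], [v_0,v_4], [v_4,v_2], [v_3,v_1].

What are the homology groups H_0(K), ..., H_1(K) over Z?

H_0 = Z,  H_1 = Z.

Fix the vertex order v_0 < v_1 < v_2 < v_3 < v_4 and write every simplex with vertices in increasing order. Then dim K = 1 and the simplices of K are:

  0-simplices (5): [v_0], [v_1], [v_2], [v_3], [v_4]
  1-simplices (5): [v_0,v_1], [v_0,v_4], [v_1,v_3], [v_2,v_3], [v_2,v_4]

giving chain groups C_0 ≅ Z^5, C_1 ≅ Z^5.

∂_1: C_1 → C_0 maps an edge to its endpoints' difference, ∂[p,q] = q − p. For instance
  ∂[v_1,v_3] = [v_3] − [v_1].
The resulting 5×5 matrix has rank 4, and its Smith normal form has invariant factors (1,1,1,1).

Computing H_k = (kernel of ∂_k) / (image of ∂_{k+1}):

  H_0: rank C_0 − rank ∂_1 = 5 − 4 = 1, and the invariant factors of ∂_1 are all 1, so H_0 = Z.
  H_1: rank ker ∂_1 − rank ∂_2 = (5 − 4) − 0 = 1, and there is no ∂_2, so H_1 = Z.

As a check, the Euler characteristic is 5 − 5 = 0, which agrees with 1 − 1 = 0.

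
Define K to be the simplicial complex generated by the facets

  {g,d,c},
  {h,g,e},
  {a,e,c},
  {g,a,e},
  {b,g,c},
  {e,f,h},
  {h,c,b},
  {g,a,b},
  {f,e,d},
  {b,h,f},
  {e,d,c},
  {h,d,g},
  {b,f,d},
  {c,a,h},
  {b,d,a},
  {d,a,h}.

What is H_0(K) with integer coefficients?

We work with the vertex ordering a < b < c < d < e < f < g < h. The simplices of K, each written with vertices in increasing order, are:

  0-simplices (8): a, b, c, d, e, f, g, h
  1-simplices (24): ab, ac, ad, ae, ag, ah, bc, bd, bf, bg, bh, cd, ce, cg, ch, de, df, dg, dh, ef, eg, eh, fh, gh
  2-simplices (16): abd, abg, ace, ach, adh, aeg, bcg, bch, bdf, bfh, cde, cdg, def, dgh, efh, egh

giving chain groups C_0 ≅ Z^8, C_1 ≅ Z^24, C_2 ≅ Z^16.

Boundary ∂_1: C_1 → C_0 maps an edge to its endpoints' difference, ∂[p,q] = q − p. For instance
  ∂bc = c − b.
This gives a 8×24 integer matrix of rank 7; reducing to Smith normal form yields diagonal entries (1,1,1,1,1,1,1).

∂_2: C_2 → C_1 maps a triangle to the signed sum of its edges. For instance
  ∂ach = ch − ah + ac,
  ∂ace = ce − ae + ac.
The 24×16 boundary matrix has rank 15 and Smith normal form diag(1,1,1,1,1,1,1,1,1,1,1,1,1,1,1).

Reading off H_k = ker ∂_k / im ∂_{k+1}:

  H_0: rank C_0 − rank ∂_1 = 8 − 7 = 1, and the invariant factors of ∂_1 are all 1, so H_0 = Z.

H_0 = Z.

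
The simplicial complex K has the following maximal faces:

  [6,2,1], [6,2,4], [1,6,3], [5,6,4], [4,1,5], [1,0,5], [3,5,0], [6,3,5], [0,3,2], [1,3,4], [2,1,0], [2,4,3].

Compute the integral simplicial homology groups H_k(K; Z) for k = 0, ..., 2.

H_0 ≅ Z,  H_1 ≅ Z/2,  H_2 = 0.

We work with the vertex ordering 0 < 1 < 2 < 3 < 4 < 5 < 6. The simplices of K, each written with vertices in increasing order, are:

  0-simplices (7): [0], [1], [2], [3], [4], [5], [6]
  1-simplices (18): [0,1], [0,2], [0,3], [0,5], [1,2], [1,3], [1,4], [1,5], [1,6], [2,3], [2,4], [2,6], [3,4], [3,5], [3,6], [4,5], [4,6], [5,6]
  2-simplices (12): [0,1,2], [0,1,5], [0,2,3], [0,3,5], [1,2,6], [1,3,4], [1,3,6], [1,4,5], [2,3,4], [2,4,6], [3,5,6], [4,5,6]

so the chain groups are C_0 ≅ Z^7, C_1 ≅ Z^18, C_2 ≅ Z^12.

∂_1: C_1 → C_0 sends each edge [p,q] (with p < q) to q − p. For instance
  ∂[0,3] = [3] − [0].
The resulting 7×18 matrix has rank 6, and its Smith normal form has invariant factors (1,1,1,1,1,1).

Boundary ∂_2: C_2 → C_1 acts by ∂[p,q,r] = [q,r] − [p,r] + [p,q]. For instance
  ∂[0,1,5] = [1,5] − [0,5] + [0,1],
  ∂[0,1,2] = [1,2] − [0,2] + [0,1].
The 18×12 boundary matrix has rank 12 and Smith normal form diag(1,1,1,1,1,1,1,1,1,1,1,2).

From H_k ≅ ker(∂_k) / im(∂_{k+1}) we obtain:

  H_0: rank C_0 − rank ∂_1 = 7 − 6 = 1, and the invariant factors of ∂_1 are all 1, so H_0 = Z.
  H_1: rank ker ∂_1 − rank ∂_2 = (18 − 6) − 12 = 0, and ∂_2 has invariant factor 2 > 1, so H_1 = Z/2.
  H_2: rank ker ∂_2 − rank ∂_3 = (12 − 12) − 0 = 0, and there is no ∂_3, so H_2 = 0.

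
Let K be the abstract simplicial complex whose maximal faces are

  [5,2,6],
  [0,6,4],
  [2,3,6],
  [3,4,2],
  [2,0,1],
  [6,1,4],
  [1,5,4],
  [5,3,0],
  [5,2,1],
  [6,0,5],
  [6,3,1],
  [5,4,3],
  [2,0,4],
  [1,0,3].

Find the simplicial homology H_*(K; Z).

We work with the vertex ordering 0 < 1 < 2 < 3 < 4 < 5 < 6. The simplices of K, each written with vertices in increasing order, are:

  0-simplices (7): [0], [1], [2], [3], [4], [5], [6]
  1-simplices (21): [0,1], [0,2], [0,3], [0,4], [0,5], [0,6], [1,2], [1,3], [1,4], [1,5], [1,6], [2,3], [2,4], [2,5], [2,6], [3,4], [3,5], [3,6], [4,5], [4,6], [5,6]
  2-simplices (14): [0,1,2], [0,1,3], [0,2,4], [0,3,5], [0,4,6], [0,5,6], [1,2,5], [1,3,6], [1,4,5], [1,4,6], [2,3,4], [2,3,6], [2,5,6], [3,4,5]

so the chain groups are C_0 ≅ Z^7, C_1 ≅ Z^21, C_2 ≅ Z^14.

∂_1: C_1 → C_0 sends each edge [p,q] (with p < q) to q − p.
The 7×21 boundary matrix has rank 6 and Smith normal form diag(1,1,1,1,1,1).

Boundary ∂_2: C_2 → C_1 acts by ∂[p,q,r] = [q,r] − [p,r] + [p,q]. For instance
  ∂[2,3,4] = [3,4] − [2,4] + [2,3],
  ∂[0,4,6] = [4,6] − [0,6] + [0,4].
This gives a 21×14 integer matrix of rank 13; reducing to Smith normal form yields diagonal entries (1,1,1,1,1,1,1,1,1,1,1,1,1).

Reading off H_k = ker ∂_k / im ∂_{k+1}:

  H_0: rank C_0 − rank ∂_1 = 7 − 6 = 1, and the invariant factors of ∂_1 are all 1, so H_0 = Z.
  H_1: rank ker ∂_1 − rank ∂_2 = (21 − 6) − 13 = 2, and the invariant factors of ∂_2 are all 1, so H_1 = Z^2.
  H_2: rank ker ∂_2 − rank ∂_3 = (14 − 13) − 0 = 1, and there is no ∂_3, so H_2 = Z.

As a check, the Euler characteristic is 7 − 21 + 14 = 0, which agrees with 1 − 2 + 1 = 0.

H_0 = Z,  H_1 = Z^2,  H_2 = Z.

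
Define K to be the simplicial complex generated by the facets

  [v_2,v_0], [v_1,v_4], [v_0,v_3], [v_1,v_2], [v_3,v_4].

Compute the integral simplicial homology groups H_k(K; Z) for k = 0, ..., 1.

We work with the vertex ordering v_0 < v_1 < v_2 < v_3 < v_4. The simplices of K, each written with vertices in increasing order, are:

  0-simplices (5): [v_0], [v_1], [v_2], [v_3], [v_4]
  1-simplices (5): [v_0,v_2], [v_0,v_3], [v_1,v_2], [v_1,v_4], [v_3,v_4]

giving chain groups C_0 ≅ Z^5, C_1 ≅ Z^5.

∂_1: C_1 → C_0 maps an edge to its endpoints' difference, ∂[p,q] = q − p. For instance
  ∂[v_1,v_4] = [v_4] − [v_1].
The resulting 5×5 matrix has rank 4, and its Smith normal form has invariant factors (1,1,1,1).

Reading off H_k = ker ∂_k / im ∂_{k+1}:

  H_0: rank C_0 − rank ∂_1 = 5 − 4 = 1, and the invariant factors of ∂_1 are all 1, so H_0 ≅ Z.
  H_1: rank ker ∂_1 − rank ∂_2 = (5 − 4) − 0 = 1, and there is no ∂_2, so H_1 ≅ Z.

As a check, the Euler characteristic is 5 − 5 = 0, which agrees with 1 − 1 = 0.

H_0 = Z,  H_1 = Z.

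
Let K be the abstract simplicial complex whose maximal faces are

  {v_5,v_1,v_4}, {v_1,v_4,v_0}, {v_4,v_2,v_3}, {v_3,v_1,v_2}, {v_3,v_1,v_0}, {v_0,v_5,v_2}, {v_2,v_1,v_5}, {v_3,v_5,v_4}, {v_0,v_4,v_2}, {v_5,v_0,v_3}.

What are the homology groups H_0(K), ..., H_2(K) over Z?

H_0 ≅ Z,  H_1 ≅ Z/2Z,  H_2 = 0.

Order the vertices as v_0 < v_1 < v_2 < v_3 < v_4 < v_5. Listing each simplex with vertices in this order, K has dimension 2 with simplices:

  0-simplices (6): [v_0], [v_1], [v_2], [v_3], [v_4], [v_5]
  1-simplices (15): (15 of them)
  2-simplices (10): [v_0,v_1,v_3], [v_0,v_1,v_4], [v_0,v_2,v_4], [v_0,v_2,v_5], [v_0,v_3,v_5], [v_1,v_2,v_3], [v_1,v_2,v_5], [v_1,v_4,v_5], [v_2,v_3,v_4], [v_3,v_4,v_5]

giving chain groups C_0 ≅ Z^6, C_1 ≅ Z^15, C_2 ≅ Z^10.

∂_1: C_1 → C_0 maps an edge to its endpoints' difference, ∂[p,q] = q − p.
The 6×15 boundary matrix has rank 5 and Smith normal form diag(1,1,1,1,1).

The boundary map ∂_2: C_2 → C_1 acts by ∂[p,q,r] = [q,r] − [p,r] + [p,q]. For instance
  ∂[v_0,v_3,v_5] = [v_3,v_5] − [v_0,v_5] + [v_0,v_3],
  ∂[v_0,v_2,v_4] = [v_2,v_4] − [v_0,v_4] + [v_0,v_2].
As a 15×10 matrix over Z this has rank 10, with invariant factors (1,1,1,1,1,1,1,1,1,2).

Now H_k = ker ∂_k / im ∂_{k+1}, so:

  H_0: rank C_0 − rank ∂_1 = 6 − 5 = 1, and the invariant factors of ∂_1 are all 1, so H_0 ≅ Z.
  H_1: rank ker ∂_1 − rank ∂_2 = (15 − 5) − 10 = 0, and ∂_2 has invariant factor 2 > 1, so H_1 ≅ Z/2Z.
  H_2: rank ker ∂_2 − rank ∂_3 = (10 − 10) − 0 = 0, and there is no ∂_3, so H_2 ≅ 0.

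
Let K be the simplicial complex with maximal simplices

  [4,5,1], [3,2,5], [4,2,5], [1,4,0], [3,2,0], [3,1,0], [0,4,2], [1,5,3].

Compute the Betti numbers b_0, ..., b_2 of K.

Fix the vertex order 0 < 1 < 2 < 3 < 4 < 5 and write every simplex with vertices in increasing order. Then dim K = 2 and the simplices of K are:

  0-simplices (6): [0], [1], [2], [3], [4], [5]
  1-simplices (12): [0,1], [0,2], [0,3], [0,4], [1,3], [1,4], [1,5], [2,3], [2,4], [2,5], [3,5], [4,5]
  2-simplices (8): [0,1,3], [0,1,4], [0,2,3], [0,2,4], [1,3,5], [1,4,5], [2,3,5], [2,4,5]

so the chain groups are C_0 ≅ Z^6, C_1 ≅ Z^12, C_2 ≅ Z^8.

The boundary map ∂_1: C_1 → C_0 maps an edge to its endpoints' difference, ∂[p,q] = q − p.
As a 6×12 matrix over Z this has rank 5, with invariant factors (1,1,1,1,1).

The boundary map ∂_2: C_2 → C_1 maps a triangle to the signed sum of its edges. For instance
  ∂[0,1,4] = [1,4] − [0,4] + [0,1],
  ∂[1,3,5] = [3,5] − [1,5] + [1,3].
The 12×8 boundary matrix has rank 7 and Smith normal form diag(1,1,1,1,1,1,1).

Reading off H_k = ker ∂_k / im ∂_{k+1}:

  H_0: rank C_0 − rank ∂_1 = 6 − 5 = 1, and the invariant factors of ∂_1 are all 1, so H_0 = Z.
  H_1: rank ker ∂_1 − rank ∂_2 = (12 − 5) − 7 = 0, and the invariant factors of ∂_2 are all 1, so H_1 = 0.
  H_2: rank ker ∂_2 − rank ∂_3 = (8 − 7) − 0 = 1, and there is no ∂_3, so H_2 = Z.

Hence the Betti numbers are b_0 = 1, b_1 = 0, b_2 = 1.

b_0 = 1, b_1 = 0, b_2 = 1.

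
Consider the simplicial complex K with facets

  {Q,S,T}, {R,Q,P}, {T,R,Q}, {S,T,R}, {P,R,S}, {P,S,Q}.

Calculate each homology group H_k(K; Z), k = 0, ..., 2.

Take the total order P < Q < R < S < T on the vertex set. Then K (dimension 2) consists of the simplices:

  0-simplices (5): P, Q, R, S, T
  1-simplices (9): PQ, PR, PS, QR, QS, QT, RS, RT, ST
  2-simplices (6): PQR, PQS, PRS, QRT, QST, RST

so the chain groups are C_0 ≅ Z^5, C_1 ≅ Z^9, C_2 ≅ Z^6.

∂_1: C_1 → C_0 sends each edge [p,q] (with p < q) to q − p.
As a 5×9 matrix over Z this has rank 4, with invariant factors (1,1,1,1).

∂_2: C_2 → C_1 sends each 2-simplex [p,q,r] to [q,r] − [p,r] + [p,q]. For instance
  ∂QRT = RT − QT + QR,
  ∂PQS = QS − PS + PQ.
The 9×6 boundary matrix has rank 5 and Smith normal form diag(1,1,1,1,1).

Computing H_k = (kernel of ∂_k) / (image of ∂_{k+1}):

  H_0: rank C_0 − rank ∂_1 = 5 − 4 = 1, and the invariant factors of ∂_1 are all 1, so H_0 = Z.
  H_1: rank ker ∂_1 − rank ∂_2 = (9 − 4) − 5 = 0, and the invariant factors of ∂_2 are all 1, so H_1 = 0.
  H_2: rank ker ∂_2 − rank ∂_3 = (6 − 5) − 0 = 1, and there is no ∂_3, so H_2 = Z.

(K is a triangulation of the 2-sphere S^2.)

H_0 = Z,  H_1 = 0,  H_2 = Z.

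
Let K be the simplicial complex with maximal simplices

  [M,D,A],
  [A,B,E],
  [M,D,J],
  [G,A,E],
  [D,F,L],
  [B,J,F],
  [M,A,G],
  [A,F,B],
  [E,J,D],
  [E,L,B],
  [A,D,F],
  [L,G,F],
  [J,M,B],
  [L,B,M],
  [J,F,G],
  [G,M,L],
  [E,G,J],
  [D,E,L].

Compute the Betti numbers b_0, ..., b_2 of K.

b_0 = 1, b_1 = 2, b_2 = 1.

We work with the vertex ordering A < B < D < E < F < G < J < L < M. The simplices of K, each written with vertices in increasing order, are:

  0-simplices (9): A, B, D, E, F, G, J, L, M
  1-simplices (27): AB, AD, AE, AF, AG, AM, BE, BF, BJ, BL, BM, DE, DF, DJ, DL, DM, EG, EJ, EL, FG, FJ, FL, GJ, GL, GM, JM, LM
  2-simplices (18): ABE, ABF, ADF, ADM, AEG, AGM, BEL, BFJ, BJM, BLM, DEJ, DEL, DFL, DJM, EGJ, FGJ, FGL, GLM

so the chain groups are C_0 ≅ Z^9, C_1 ≅ Z^27, C_2 ≅ Z^18.

∂_1: C_1 → C_0 sends each edge [p,q] (with p < q) to q − p.
The 9×27 boundary matrix has rank 8 and Smith normal form diag(1,1,1,1,1,1,1,1).

∂_2: C_2 → C_1 acts by ∂[p,q,r] = [q,r] − [p,r] + [p,q]. For instance
  ∂ADM = DM − AM + AD,
  ∂AEG = EG − AG + AE.
The 27×18 boundary matrix has rank 17 and Smith normal form diag(1,1,1,1,1,1,1,1,1,1,1,1,1,1,1,1,1).

From H_k ≅ ker(∂_k) / im(∂_{k+1}) we obtain:

  H_0: rank C_0 − rank ∂_1 = 9 − 8 = 1, and the invariant factors of ∂_1 are all 1, so H_0 ≅ Z.
  H_1: rank ker ∂_1 − rank ∂_2 = (27 − 8) − 17 = 2, and the invariant factors of ∂_2 are all 1, so H_1 ≅ Z^2.
  H_2: rank ker ∂_2 − rank ∂_3 = (18 − 17) − 0 = 1, and there is no ∂_3, so H_2 ≅ Z.

Hence the Betti numbers are b_0 = 1, b_1 = 2, b_2 = 1.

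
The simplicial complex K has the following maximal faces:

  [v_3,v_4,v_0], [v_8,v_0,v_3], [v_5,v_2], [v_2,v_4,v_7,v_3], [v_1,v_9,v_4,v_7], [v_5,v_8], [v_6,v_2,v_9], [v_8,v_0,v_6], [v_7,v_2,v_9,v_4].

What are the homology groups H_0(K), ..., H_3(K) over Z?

We work with the vertex ordering v_0 < v_1 < v_2 < v_3 < v_4 < v_5 < v_6 < v_7 < v_8 < v_9. The simplices of K, each written with vertices in increasing order, are:

  0-simplices (10): [v_0], [v_1], [v_2], [v_3], [v_4], [v_5], [v_6], [v_7], [v_8], [v_9]
  1-simplices (22): (22 of them)
  2-simplices (14): (14 of them)
  3-simplices (3): [v_1,v_4,v_7,v_9], [v_2,v_3,v_4,v_7], [v_2,v_4,v_7,v_9]

Hence C_0 ≅ Z^10, C_1 ≅ Z^22, C_2 ≅ Z^14, C_3 ≅ Z^3.

Boundary ∂_1: C_1 → C_0 maps an edge to its endpoints' difference, ∂[p,q] = q − p.
As a 10×22 matrix over Z this has rank 9, with invariant factors (1,1,1,1,1,1,1,1,1).

The boundary map ∂_2: C_2 → C_1 acts by ∂[p,q,r] = [q,r] − [p,r] + [p,q]. For instance
  ∂[v_2,v_7,v_9] = [v_7,v_9] − [v_2,v_9] + [v_2,v_7],
  ∂[v_2,v_4,v_9] = [v_4,v_9] − [v_2,v_9] + [v_2,v_4].
The resulting 22×14 matrix has rank 11, and its Smith normal form has invariant factors (1,1,1,1,1,1,1,1,1,1,1).

∂_3: C_3 → C_2 sends each 3-simplex σ to the alternating sum Σ_i (−1)^i (σ with its i-th vertex removed). For instance
  ∂[v_1,v_4,v_7,v_9] = [v_4,v_7,v_9] − [v_1,v_7,v_9] + [v_1,v_4,v_9] − [v_1,v_4,v_7],
  ∂[v_2,v_3,v_4,v_7] = [v_3,v_4,v_7] − [v_2,v_4,v_7] + [v_2,v_3,v_7] − [v_2,v_3,v_4].
The 14×3 boundary matrix has rank 3 and Smith normal form diag(1,1,1).

Reading off H_k = ker ∂_k / im ∂_{k+1}:

  H_0: rank C_0 − rank ∂_1 = 10 − 9 = 1, and the invariant factors of ∂_1 are all 1, so H_0 = Z.
  H_1: rank ker ∂_1 − rank ∂_2 = (22 − 9) − 11 = 2, and the invariant factors of ∂_2 are all 1, so H_1 = Z^2.
  H_2: rank ker ∂_2 − rank ∂_3 = (14 − 11) − 3 = 0, and the invariant factors of ∂_3 are all 1, so H_2 = 0.
  H_3: rank ker ∂_3 − rank ∂_4 = (3 − 3) − 0 = 0, and there is no ∂_4, so H_3 = 0.

H_0 = Z,  H_1 = Z^2,  H_2 = 0,  H_3 = 0.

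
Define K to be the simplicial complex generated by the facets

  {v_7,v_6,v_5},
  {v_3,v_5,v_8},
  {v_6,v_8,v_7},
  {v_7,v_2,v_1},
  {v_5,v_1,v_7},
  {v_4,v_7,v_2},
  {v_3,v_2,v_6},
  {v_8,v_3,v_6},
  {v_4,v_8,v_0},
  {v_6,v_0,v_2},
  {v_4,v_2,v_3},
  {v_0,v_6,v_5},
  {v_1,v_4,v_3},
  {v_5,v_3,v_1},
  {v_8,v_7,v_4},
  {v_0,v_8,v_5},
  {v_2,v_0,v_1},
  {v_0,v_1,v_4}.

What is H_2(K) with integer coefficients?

Order the vertices as v_0 < v_1 < v_2 < v_3 < v_4 < v_5 < v_6 < v_7 < v_8. Listing each simplex with vertices in this order, K has dimension 2 with simplices:

  0-simplices (9): [v_0], [v_1], [v_2], [v_3], [v_4], [v_5], [v_6], [v_7], [v_8]
  1-simplices (27): (27 of them)
  2-simplices (18): (18 of them)

Hence C_0 ≅ Z^9, C_1 ≅ Z^27, C_2 ≅ Z^18.

∂_1: C_1 → C_0 is given by ∂[p,q] = [q] − [p]. For instance
  ∂[v_0,v_5] = [v_5] − [v_0].
This gives a 9×27 integer matrix of rank 8; reducing to Smith normal form yields diagonal entries (1,1,1,1,1,1,1,1).

Boundary ∂_2: C_2 → C_1 maps a triangle to the signed sum of its edges. For instance
  ∂[v_1,v_5,v_7] = [v_5,v_7] − [v_1,v_7] + [v_1,v_5],
  ∂[v_0,v_1,v_2] = [v_1,v_2] − [v_0,v_2] + [v_0,v_1].
As a 27×18 matrix over Z this has rank 18, with invariant factors (1,1,1,1,1,1,1,1,1,1,1,1,1,1,1,1,1,2).

From H_k ≅ ker(∂_k) / im(∂_{k+1}) we obtain:

  H_2: rank ker ∂_2 − rank ∂_3 = (18 − 18) − 0 = 0, and there is no ∂_3, so H_2 = 0.

H_2 = 0.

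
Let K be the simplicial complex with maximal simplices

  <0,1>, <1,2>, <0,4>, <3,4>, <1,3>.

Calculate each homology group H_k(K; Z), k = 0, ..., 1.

H_0 ≅ Z,  H_1 ≅ Z.

Take the total order 0 < 1 < 2 < 3 < 4 on the vertex set. Then K (dimension 1) consists of the simplices:

  0-simplices (5): [0], [1], [2], [3], [4]
  1-simplices (5): [0,1], [0,4], [1,2], [1,3], [3,4]

Hence C_0 ≅ Z^5, C_1 ≅ Z^5.

The boundary map ∂_1: C_1 → C_0 sends each edge [p,q] (with p < q) to q − p.
The resulting 5×5 matrix has rank 4, and its Smith normal form has invariant factors (1,1,1,1).

Now H_k = ker ∂_k / im ∂_{k+1}, so:

  H_0: rank C_0 − rank ∂_1 = 5 − 4 = 1, and the invariant factors of ∂_1 are all 1, so H_0 = Z.
  H_1: rank ker ∂_1 − rank ∂_2 = (5 − 4) − 0 = 1, and there is no ∂_2, so H_1 = Z.

As a check, the Euler characteristic is 5 − 5 = 0, which agrees with 1 − 1 = 0.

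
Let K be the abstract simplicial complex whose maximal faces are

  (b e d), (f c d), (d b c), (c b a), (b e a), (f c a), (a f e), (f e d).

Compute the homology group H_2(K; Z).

Order the vertices as a < b < c < d < e < f. Listing each simplex with vertices in this order, K has dimension 2 with simplices:

  0-simplices (6): a, b, c, d, e, f
  1-simplices (12): ab, ac, ae, af, bc, bd, be, cd, cf, de, df, ef
  2-simplices (8): abc, abe, acf, aef, bcd, bde, cdf, def

so the chain groups are C_0 ≅ Z^6, C_1 ≅ Z^12, C_2 ≅ Z^8.

∂_1: C_1 → C_0 is given by ∂[p,q] = [q] − [p]. For instance
  ∂ef = f − e.
As a 6×12 matrix over Z this has rank 5, with invariant factors (1,1,1,1,1).

The boundary map ∂_2: C_2 → C_1 maps a triangle to the signed sum of its edges. For instance
  ∂bde = de − be + bd,
  ∂acf = cf − af + ac.
As a 12×8 matrix over Z this has rank 7, with invariant factors (1,1,1,1,1,1,1).

Reading off H_k = ker ∂_k / im ∂_{k+1}:

  H_2: rank ker ∂_2 − rank ∂_3 = (8 − 7) − 0 = 1, and there is no ∂_3, so H_2 = Z.

H_2 = Z.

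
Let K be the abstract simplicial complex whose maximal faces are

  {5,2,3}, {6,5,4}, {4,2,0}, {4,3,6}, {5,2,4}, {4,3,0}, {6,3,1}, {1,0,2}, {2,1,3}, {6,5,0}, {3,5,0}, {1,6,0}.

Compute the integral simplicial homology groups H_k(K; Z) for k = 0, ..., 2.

H_0 = Z,  H_1 = Z/2Z,  H_2 = 0.

Take the total order 0 < 1 < 2 < 3 < 4 < 5 < 6 on the vertex set. Then K (dimension 2) consists of the simplices:

  0-simplices (7): [0], [1], [2], [3], [4], [5], [6]
  1-simplices (18): [0,1], [0,2], [0,3], [0,4], [0,5], [0,6], [1,2], [1,3], [1,6], [2,3], [2,4], [2,5], [3,4], [3,5], [3,6], [4,5], [4,6], [5,6]
  2-simplices (12): [0,1,2], [0,1,6], [0,2,4], [0,3,4], [0,3,5], [0,5,6], [1,2,3], [1,3,6], [2,3,5], [2,4,5], [3,4,6], [4,5,6]

giving chain groups C_0 ≅ Z^7, C_1 ≅ Z^18, C_2 ≅ Z^12.

∂_1: C_1 → C_0 sends each edge [p,q] (with p < q) to q − p.
As a 7×18 matrix over Z this has rank 6, with invariant factors (1,1,1,1,1,1).

∂_2: C_2 → C_1 maps a triangle to the signed sum of its edges. For instance
  ∂[4,5,6] = [5,6] − [4,6] + [4,5],
  ∂[0,5,6] = [5,6] − [0,6] + [0,5].
The resulting 18×12 matrix has rank 12, and its Smith normal form has invariant factors (1,1,1,1,1,1,1,1,1,1,1,2).

Computing H_k = (kernel of ∂_k) / (image of ∂_{k+1}):

  H_0: rank C_0 − rank ∂_1 = 7 − 6 = 1, and the invariant factors of ∂_1 are all 1, so H_0 ≅ Z.
  H_1: rank ker ∂_1 − rank ∂_2 = (18 − 6) − 12 = 0, and ∂_2 has invariant factor 2 > 1, so H_1 ≅ Z/2Z.
  H_2: rank ker ∂_2 − rank ∂_3 = (12 − 12) − 0 = 0, and there is no ∂_3, so H_2 ≅ 0.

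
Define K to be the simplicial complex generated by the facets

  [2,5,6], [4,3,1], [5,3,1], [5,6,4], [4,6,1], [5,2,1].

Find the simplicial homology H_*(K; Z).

K has 6 vertices, 12 edges, 6 triangles.
rank ∂_0 = 0, rank ∂_1 = 5 ⇒ b_0 = 6 − 0 − 5 = 1; all invariant factors of ∂_1 are 1 so no torsion. So H_0 = Z.
rank ∂_1 = 5, rank ∂_2 = 6 ⇒ b_1 = 12 − 5 − 6 = 1; all invariant factors of ∂_2 are 1 so no torsion. So H_1 = Z.
rank ∂_2 = 6, rank ∂_3 = 0 ⇒ b_2 = 6 − 6 − 0 = 0. So H_2 = 0.

H_0 ≅ Z,  H_1 ≅ Z,  H_2 = 0.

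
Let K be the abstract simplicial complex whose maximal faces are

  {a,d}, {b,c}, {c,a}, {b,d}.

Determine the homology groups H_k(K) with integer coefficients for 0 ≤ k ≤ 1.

H_0 ≅ Z,  H_1 ≅ Z.

Fix the vertex order a < b < c < d and write every simplex with vertices in increasing order. Then dim K = 1 and the simplices of K are:

  0-simplices (4): a, b, c, d
  1-simplices (4): ac, ad, bc, bd

Hence C_0 ≅ Z^4, C_1 ≅ Z^4.

The boundary map ∂_1: C_1 → C_0 maps an edge to its endpoints' difference, ∂[p,q] = q − p.
This gives a 4×4 integer matrix of rank 3; reducing to Smith normal form yields diagonal entries (1,1,1).

Computing H_k = (kernel of ∂_k) / (image of ∂_{k+1}):

  H_0: rank C_0 − rank ∂_1 = 4 − 3 = 1, and the invariant factors of ∂_1 are all 1, so H_0 ≅ Z.
  H_1: rank ker ∂_1 − rank ∂_2 = (4 − 3) − 0 = 1, and there is no ∂_2, so H_1 ≅ Z.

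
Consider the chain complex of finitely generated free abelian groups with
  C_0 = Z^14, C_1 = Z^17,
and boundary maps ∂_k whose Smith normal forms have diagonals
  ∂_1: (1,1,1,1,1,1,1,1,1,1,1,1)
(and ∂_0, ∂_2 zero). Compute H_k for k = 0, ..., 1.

H_0 ≅ Z^2,  H_1 ≅ Z^5.

H_0: b_0 = 14 − 0 − 12 = 2; torsion from ∂_1 factors > 1: none. So H_0 ≅ Z^2.
H_1: b_1 = 17 − 12 − 0 = 5; torsion from ∂_2 factors > 1: none. So H_1 ≅ Z^5.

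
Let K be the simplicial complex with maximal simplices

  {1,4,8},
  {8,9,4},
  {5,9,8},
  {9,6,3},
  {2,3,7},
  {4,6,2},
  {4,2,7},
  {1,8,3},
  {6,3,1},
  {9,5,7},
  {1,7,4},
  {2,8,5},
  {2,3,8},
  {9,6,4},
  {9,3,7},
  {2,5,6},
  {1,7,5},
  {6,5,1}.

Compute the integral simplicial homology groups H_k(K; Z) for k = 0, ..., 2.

Order the vertices as 1 < 2 < 3 < 4 < 5 < 6 < 7 < 8 < 9. Listing each simplex with vertices in this order, K has dimension 2 with simplices:

  0-simplices (9): [1], [2], [3], [4], [5], [6], [7], [8], [9]
  1-simplices (27): (27 of them)
  2-simplices (18): [1,3,6], [1,3,8], [1,4,7], [1,4,8], [1,5,6], [1,5,7], [2,3,7], [2,3,8], [2,4,6], [2,4,7], [2,5,6], [2,5,8], [3,6,9], [3,7,9], [4,6,9], [4,8,9], [5,7,9], [5,8,9]

so the chain groups are C_0 ≅ Z^9, C_1 ≅ Z^27, C_2 ≅ Z^18.

The boundary map ∂_1: C_1 → C_0 maps an edge to its endpoints' difference, ∂[p,q] = q − p. For instance
  ∂[2,5] = [5] − [2].
The resulting 9×27 matrix has rank 8, and its Smith normal form has invariant factors (1,1,1,1,1,1,1,1).

Boundary ∂_2: C_2 → C_1 sends each 2-simplex [p,q,r] to [q,r] − [p,r] + [p,q]. For instance
  ∂[1,3,8] = [3,8] − [1,8] + [1,3],
  ∂[1,5,7] = [5,7] − [1,7] + [1,5].
As a 27×18 matrix over Z this has rank 17, with invariant factors (1,1,1,1,1,1,1,1,1,1,1,1,1,1,1,1,1).

From H_k ≅ ker(∂_k) / im(∂_{k+1}) we obtain:

  H_0: rank C_0 − rank ∂_1 = 9 − 8 = 1, and the invariant factors of ∂_1 are all 1, so H_0 ≅ Z.
  H_1: rank ker ∂_1 − rank ∂_2 = (27 − 8) − 17 = 2, and the invariant factors of ∂_2 are all 1, so H_1 ≅ Z^2.
  H_2: rank ker ∂_2 − rank ∂_3 = (18 − 17) − 0 = 1, and there is no ∂_3, so H_2 ≅ Z.

As a check, the Euler characteristic is 9 − 27 + 18 = 0, which agrees with 1 − 2 + 1 = 0.

H_0 ≅ Z,  H_1 ≅ Z^2,  H_2 ≅ Z.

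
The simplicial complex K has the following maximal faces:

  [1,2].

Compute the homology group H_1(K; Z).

Fix the vertex order 1 < 2 and write every simplex with vertices in increasing order. Then dim K = 1 and the simplices of K are:

  0-simplices (2): [1], [2]
  1-simplices (1): [1,2]

so the chain groups are C_0 ≅ Z^2, C_1 ≅ Z^1.

The boundary map ∂_1: C_1 → C_0 sends each edge [p,q] (with p < q) to q − p. For instance
  ∂[1,2] = [2] − [1].
The 2×1 boundary matrix has rank 1 and Smith normal form diag(1).

Computing H_k = (kernel of ∂_k) / (image of ∂_{k+1}):

  H_1: rank ker ∂_1 − rank ∂_2 = (1 − 1) − 0 = 0, and there is no ∂_2, so H_1 = 0.

(K is a triangulation of the 1-simplex.)

H_1 = 0.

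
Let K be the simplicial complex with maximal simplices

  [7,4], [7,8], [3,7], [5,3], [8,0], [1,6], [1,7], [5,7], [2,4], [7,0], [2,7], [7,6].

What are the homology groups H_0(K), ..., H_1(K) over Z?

We work with the vertex ordering 0 < 1 < 2 < 3 < 4 < 5 < 6 < 7 < 8. The simplices of K, each written with vertices in increasing order, are:

  0-simplices (9): [0], [1], [2], [3], [4], [5], [6], [7], [8]
  1-simplices (12): [0,7], [0,8], [1,6], [1,7], [2,4], [2,7], [3,5], [3,7], [4,7], [5,7], [6,7], [7,8]

giving chain groups C_0 ≅ Z^9, C_1 ≅ Z^12.

Boundary ∂_1: C_1 → C_0 maps an edge to its endpoints' difference, ∂[p,q] = q − p. For instance
  ∂[2,4] = [4] − [2].
The 9×12 boundary matrix has rank 8 and Smith normal form diag(1,1,1,1,1,1,1,1).

From H_k ≅ ker(∂_k) / im(∂_{k+1}) we obtain:

  H_0: rank C_0 − rank ∂_1 = 9 − 8 = 1, and the invariant factors of ∂_1 are all 1, so H_0 ≅ Z.
  H_1: rank ker ∂_1 − rank ∂_2 = (12 − 8) − 0 = 4, and there is no ∂_2, so H_1 ≅ Z^4.

As a check, the Euler characteristic is 9 − 12 = -3, which agrees with 1 − 4 = -3.

H_0 ≅ Z,  H_1 ≅ Z^4.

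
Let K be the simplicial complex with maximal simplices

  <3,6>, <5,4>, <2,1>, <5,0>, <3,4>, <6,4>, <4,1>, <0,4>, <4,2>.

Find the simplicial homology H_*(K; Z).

Fix the vertex order 0 < 1 < 2 < 3 < 4 < 5 < 6 and write every simplex with vertices in increasing order. Then dim K = 1 and the simplices of K are:

  0-simplices (7): [0], [1], [2], [3], [4], [5], [6]
  1-simplices (9): [0,4], [0,5], [1,2], [1,4], [2,4], [3,4], [3,6], [4,5], [4,6]

Hence C_0 ≅ Z^7, C_1 ≅ Z^9.

∂_1: C_1 → C_0 is given by ∂[p,q] = [q] − [p].
As a 7×9 matrix over Z this has rank 6, with invariant factors (1,1,1,1,1,1).

From H_k ≅ ker(∂_k) / im(∂_{k+1}) we obtain:

  H_0: rank C_0 − rank ∂_1 = 7 − 6 = 1, and the invariant factors of ∂_1 are all 1, so H_0 ≅ Z.
  H_1: rank ker ∂_1 − rank ∂_2 = (9 − 6) − 0 = 3, and there is no ∂_2, so H_1 ≅ Z^3.

As a check, the Euler characteristic is 7 − 9 = -2, which agrees with 1 − 3 = -2.

H_0 = Z,  H_1 = Z^3.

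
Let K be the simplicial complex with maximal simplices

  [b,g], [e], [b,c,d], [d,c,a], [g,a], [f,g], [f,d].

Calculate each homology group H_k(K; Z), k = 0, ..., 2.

H_0 ≅ Z^2,  H_1 ≅ Z^2,  H_2 = 0.

Order the vertices as a < b < c < d < e < f < g. Listing each simplex with vertices in this order, K has dimension 2 with simplices:

  0-simplices (7): a, b, c, d, e, f, g
  1-simplices (9): ac, ad, ag, bc, bd, bg, cd, df, fg
  2-simplices (2): acd, bcd

Hence C_0 ≅ Z^7, C_1 ≅ Z^9, C_2 ≅ Z^2.

∂_1: C_1 → C_0 maps an edge to its endpoints' difference, ∂[p,q] = q − p. For instance
  ∂cd = d − c.
As a 7×9 matrix over Z this has rank 5, with invariant factors (1,1,1,1,1).

Boundary ∂_2: C_2 → C_1 maps a triangle to the signed sum of its edges. For instance
  ∂bcd = cd − bd + bc,
  ∂acd = cd − ad + ac.
The resulting 9×2 matrix has rank 2, and its Smith normal form has invariant factors (1,1).

Now H_k = ker ∂_k / im ∂_{k+1}, so:

  H_0: rank C_0 − rank ∂_1 = 7 − 5 = 2, and the invariant factors of ∂_1 are all 1, so H_0 ≅ Z^2.
  H_1: rank ker ∂_1 − rank ∂_2 = (9 − 5) − 2 = 2, and the invariant factors of ∂_2 are all 1, so H_1 ≅ Z^2.
  H_2: rank ker ∂_2 − rank ∂_3 = (2 − 2) − 0 = 0, and there is no ∂_3, so H_2 ≅ 0.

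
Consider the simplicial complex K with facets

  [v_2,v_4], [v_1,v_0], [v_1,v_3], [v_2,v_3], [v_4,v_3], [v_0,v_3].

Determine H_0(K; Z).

H_0 ≅ Z.

Take the total order v_0 < v_1 < v_2 < v_3 < v_4 on the vertex set. Then K (dimension 1) consists of the simplices:

  0-simplices (5): [v_0], [v_1], [v_2], [v_3], [v_4]
  1-simplices (6): [v_0,v_1], [v_0,v_3], [v_1,v_3], [v_2,v_3], [v_2,v_4], [v_3,v_4]

Hence C_0 ≅ Z^5, C_1 ≅ Z^6.

∂_1: C_1 → C_0 is given by ∂[p,q] = [q] − [p].
The resulting 5×6 matrix has rank 4, and its Smith normal form has invariant factors (1,1,1,1).

Now H_k = ker ∂_k / im ∂_{k+1}, so:

  H_0: rank C_0 − rank ∂_1 = 5 − 4 = 1, and the invariant factors of ∂_1 are all 1, so H_0 = Z.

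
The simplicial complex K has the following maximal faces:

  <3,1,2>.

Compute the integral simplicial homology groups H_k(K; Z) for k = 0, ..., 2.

Take the total order 1 < 2 < 3 on the vertex set. Then K (dimension 2) consists of the simplices:

  0-simplices (3): [1], [2], [3]
  1-simplices (3): [1,2], [1,3], [2,3]
  2-simplices (1): [1,2,3]

giving chain groups C_0 ≅ Z^3, C_1 ≅ Z^3, C_2 ≅ Z^1.

The boundary map ∂_1: C_1 → C_0 maps an edge to its endpoints' difference, ∂[p,q] = q − p. For instance
  ∂[1,2] = [2] − [1].
The resulting 3×3 matrix has rank 2, and its Smith normal form has invariant factors (1,1).

Boundary ∂_2: C_2 → C_1 sends each 2-simplex [p,q,r] to [q,r] − [p,r] + [p,q]. For instance
  ∂[1,2,3] = [2,3] − [1,3] + [1,2].
The 3×1 boundary matrix has rank 1 and Smith normal form diag(1).

Reading off H_k = ker ∂_k / im ∂_{k+1}:

  H_0: rank C_0 − rank ∂_1 = 3 − 2 = 1, and the invariant factors of ∂_1 are all 1, so H_0 ≅ Z.
  H_1: rank ker ∂_1 − rank ∂_2 = (3 − 2) − 1 = 0, and the invariant factors of ∂_2 are all 1, so H_1 ≅ 0.
  H_2: rank ker ∂_2 − rank ∂_3 = (1 − 1) − 0 = 0, and there is no ∂_3, so H_2 ≅ 0.

H_0 = Z,  H_1 = 0,  H_2 = 0.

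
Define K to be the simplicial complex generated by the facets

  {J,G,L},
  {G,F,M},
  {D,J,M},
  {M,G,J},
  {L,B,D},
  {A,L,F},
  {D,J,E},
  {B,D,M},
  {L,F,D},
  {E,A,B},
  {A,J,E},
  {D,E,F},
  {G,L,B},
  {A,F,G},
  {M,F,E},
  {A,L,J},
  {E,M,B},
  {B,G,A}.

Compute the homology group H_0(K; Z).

H_0 ≅ Z.

Take the total order A < B < D < E < F < G < J < L < M on the vertex set. Then K (dimension 2) consists of the simplices:

  0-simplices (9): A, B, D, E, F, G, J, L, M
  1-simplices (27): AB, AE, AF, AG, AJ, AL, BD, BE, BG, BL, BM, DE, DF, DJ, DL, DM, EF, EJ, EM, FG, FL, FM, GJ, GL, GM, JL, JM
  2-simplices (18): ABE, ABG, AEJ, AFG, AFL, AJL, BDL, BDM, BEM, BGL, DEF, DEJ, DFL, DJM, EFM, FGM, GJL, GJM

giving chain groups C_0 ≅ Z^9, C_1 ≅ Z^27, C_2 ≅ Z^18.

The boundary map ∂_1: C_1 → C_0 is given by ∂[p,q] = [q] − [p]. For instance
  ∂JM = M − J.
This gives a 9×27 integer matrix of rank 8; reducing to Smith normal form yields diagonal entries (1,1,1,1,1,1,1,1).

The boundary map ∂_2: C_2 → C_1 sends each 2-simplex [p,q,r] to [q,r] − [p,r] + [p,q]. For instance
  ∂DFL = FL − DL + DF,
  ∂GJL = JL − GL + GJ.
The 27×18 boundary matrix has rank 18 and Smith normal form diag(1,1,1,1,1,1,1,1,1,1,1,1,1,1,1,1,1,2).

Now H_k = ker ∂_k / im ∂_{k+1}, so:

  H_0: rank C_0 − rank ∂_1 = 9 − 8 = 1, and the invariant factors of ∂_1 are all 1, so H_0 ≅ Z.

(K is a triangulation of the Klein bottle.)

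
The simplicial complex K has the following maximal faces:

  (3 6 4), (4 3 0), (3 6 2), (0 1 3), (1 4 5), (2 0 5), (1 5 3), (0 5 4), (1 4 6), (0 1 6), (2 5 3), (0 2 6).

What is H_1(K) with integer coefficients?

H_1 ≅ Z/2.

K has 7 vertices, 18 edges, 12 triangles.
rank ∂_1 = 6, rank ∂_2 = 12 ⇒ b_1 = 18 − 6 − 12 = 0; ∂_2 has invariant factor(s) [2] giving torsion. So H_1 = Z/2.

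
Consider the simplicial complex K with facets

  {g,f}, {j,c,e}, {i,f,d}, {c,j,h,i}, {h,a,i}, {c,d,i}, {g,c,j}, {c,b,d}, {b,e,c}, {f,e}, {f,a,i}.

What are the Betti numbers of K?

b_0 = 1, b_1 = 2, b_2 = 0, b_3 = 0.

Fix the vertex order a < b < c < d < e < f < g < h < i < j and write every simplex with vertices in increasing order. Then dim K = 3 and the simplices of K are:

  0-simplices (10): a, b, c, d, e, f, g, h, i, j
  1-simplices (22): af, ah, ai, bc, bd, be, cd, ce, cg, ch, ci, cj, df, di, ef, ej, fg, fi, gj, hi, hj, ij
  2-simplices (12): afi, ahi, bcd, bce, cdi, cej, cgj, chi, chj, cij, dfi, hij
  3-simplices (1): chij

Hence C_0 ≅ Z^10, C_1 ≅ Z^22, C_2 ≅ Z^12, C_3 ≅ Z^1.

Boundary ∂_1: C_1 → C_0 maps an edge to its endpoints' difference, ∂[p,q] = q − p. For instance
  ∂ah = h − a.
The resulting 10×22 matrix has rank 9, and its Smith normal form has invariant factors (1,1,1,1,1,1,1,1,1).

The boundary map ∂_2: C_2 → C_1 acts by ∂[p,q,r] = [q,r] − [p,r] + [p,q]. For instance
  ∂chi = hi − ci + ch,
  ∂cdi = di − ci + cd.
This gives a 22×12 integer matrix of rank 11; reducing to Smith normal form yields diagonal entries (1,1,1,1,1,1,1,1,1,1,1).

Boundary ∂_3: C_3 → C_2 sends each 3-simplex σ to the alternating sum Σ_i (−1)^i (σ with its i-th vertex removed). For instance
  ∂chij = hij − cij + chj − chi.
As a 12×1 matrix over Z this has rank 1, with invariant factors (1).

Now H_k = ker ∂_k / im ∂_{k+1}, so:

  H_0: rank C_0 − rank ∂_1 = 10 − 9 = 1, and the invariant factors of ∂_1 are all 1, so H_0 ≅ Z.
  H_1: rank ker ∂_1 − rank ∂_2 = (22 − 9) − 11 = 2, and the invariant factors of ∂_2 are all 1, so H_1 ≅ Z^2.
  H_2: rank ker ∂_2 − rank ∂_3 = (12 − 11) − 1 = 0, and the invariant factors of ∂_3 are all 1, so H_2 ≅ 0.
  H_3: rank ker ∂_3 − rank ∂_4 = (1 − 1) − 0 = 0, and there is no ∂_4, so H_3 ≅ 0.

Hence the Betti numbers are b_0 = 1, b_1 = 2, b_2 = 0, b_3 = 0.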